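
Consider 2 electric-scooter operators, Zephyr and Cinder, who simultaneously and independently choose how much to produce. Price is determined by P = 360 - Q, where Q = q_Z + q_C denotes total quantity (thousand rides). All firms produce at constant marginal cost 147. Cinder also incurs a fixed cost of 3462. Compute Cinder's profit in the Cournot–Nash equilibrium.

Each firm earns π_i = (360 - Q)q_i - 147q_i.
Setting ∂π_i/∂q_i = 0 with rivals' quantities fixed: 213 - 2q_i - q_j = 0.
By symmetry each firm produces the same amount; substituting q_j = q_i yields q_i = 213/3 = 71.
Price P = 360 - 142 = 218.
Cinder's profit: (218 - 147)·71 - 3462 = 1579.

1579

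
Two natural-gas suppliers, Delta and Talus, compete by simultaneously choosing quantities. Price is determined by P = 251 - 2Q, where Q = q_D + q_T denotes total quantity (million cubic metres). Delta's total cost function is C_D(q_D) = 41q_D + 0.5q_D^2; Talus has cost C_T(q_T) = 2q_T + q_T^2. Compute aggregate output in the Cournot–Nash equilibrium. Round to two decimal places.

61.04

Delta's profit: π_D = (251 - 2Q)q_D - (41q_D + (1/2)q_D²). Setting ∂π_D/∂q_D = 0: 210 - 5q_D - 2(q_T) = 0.
Talus's profit: π_T = (251 - 2Q)q_T - (2q_T + q_T²). Setting ∂π_T/∂q_T = 0: 249 - 6q_T - 2(q_D) = 0.
So q_D = (210 - 2q_T)/5 and q_T = (249 - 2q_D)/6.
Solving the pair: q_D = 381/13, q_T = 825/26.
Total output Q = 381/13 + 825/26 = 1587/26.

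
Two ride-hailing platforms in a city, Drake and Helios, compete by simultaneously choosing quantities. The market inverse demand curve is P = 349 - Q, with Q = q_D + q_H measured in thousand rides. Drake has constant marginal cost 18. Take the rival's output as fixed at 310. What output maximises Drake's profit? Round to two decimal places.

With the rival's output fixed at 310, Drake's profit is π_D = (349 - 310 - q_D)q_D - (18q_D) = (39 - q_D)q_D - (18q_D).
∂π_D/∂q_D = 21 - 2q_D = 0, so q_D = 21/2.

10.50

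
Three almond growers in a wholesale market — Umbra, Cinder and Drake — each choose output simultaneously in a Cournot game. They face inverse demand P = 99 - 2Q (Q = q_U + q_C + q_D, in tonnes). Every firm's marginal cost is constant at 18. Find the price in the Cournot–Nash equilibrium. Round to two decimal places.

A representative firm's profit is π_i = q_i(99 - 2Q) - 18q_i.
Setting ∂π_i/∂q_i = 0 with rivals' quantities fixed: 81 - 4q_i - 2·Σ_{j≠i} q_j = 0.
With identical firms every q_j equals q_i, so Σ_{j≠i} q_j = 2q_i and 81 = 8q_i, giving q_i = 81/8.
Total output Q = 243/8, so price P = 99 - 2·(243/8) = 153/4.

38.25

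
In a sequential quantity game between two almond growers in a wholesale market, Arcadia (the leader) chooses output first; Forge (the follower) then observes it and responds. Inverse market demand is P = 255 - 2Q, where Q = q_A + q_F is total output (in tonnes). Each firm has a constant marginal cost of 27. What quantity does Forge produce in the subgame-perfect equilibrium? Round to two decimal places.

Solve by backward induction. Given q_A, the follower Forge maximises π_F = (255 - 2q_A - 2q_F)q_F - 27q_F.
∂π_F/∂q_F = 228 - 2q_A - 4q_F = 0 gives the reaction function q_F = (228 - 2q_A)/4.
Arcadia substitutes q_F(q_A) into its own profit: π_A = q_A(255 - 2q_A - (228 - 2q_A)/2) - 27q_A = (141 - q_A)q_A - 27q_A.
Maximising: ∂π_A/∂q_A = 114 - 2q_A = 0, giving q_A = 57.
Then q_F = (228 - 2·57)/4 = 57/2.

28.50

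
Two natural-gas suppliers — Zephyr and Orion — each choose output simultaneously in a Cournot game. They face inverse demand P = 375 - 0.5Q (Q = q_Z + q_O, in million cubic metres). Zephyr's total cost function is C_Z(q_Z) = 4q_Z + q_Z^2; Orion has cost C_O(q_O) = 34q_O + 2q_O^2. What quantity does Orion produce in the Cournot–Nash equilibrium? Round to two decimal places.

56.78

Zephyr's profit: π_Z = (375 - 0.5Q)q_Z - (4q_Z + q_Z²). Setting ∂π_Z/∂q_Z = 0: 371 - 3q_Z - (1/2)(q_O) = 0.
Orion's first-order condition: 341 - 5q_O - (1/2)(q_Z) = 0.
Rearranging gives the reaction functions q_Z = (371 - (1/2)q_O)/3 and q_O = (341 - (1/2)q_Z)/5.
Substituting one into the other gives q_Z = 114.2034 and q_O = 56.7797.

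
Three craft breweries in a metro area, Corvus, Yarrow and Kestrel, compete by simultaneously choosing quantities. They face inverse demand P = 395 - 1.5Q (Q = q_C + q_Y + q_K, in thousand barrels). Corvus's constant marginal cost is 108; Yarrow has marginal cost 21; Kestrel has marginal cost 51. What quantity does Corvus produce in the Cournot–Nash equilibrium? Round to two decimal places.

Corvus's profit: π_C = (395 - 1.5Q)q_C - (108q_C). Setting ∂π_C/∂q_C = 0: 287 - 3q_C - (3/2)(q_Y + q_K) = 0.
Yarrow's profit: π_Y = (395 - 1.5Q)q_Y - (21q_Y). Setting ∂π_Y/∂q_Y = 0: 374 - 3q_Y - (3/2)(q_C + q_K) = 0.
Kestrel's profit: π_K = (395 - 1.5Q)q_K - (51q_K). Setting ∂π_K/∂q_K = 0: 344 - 3q_K - (3/2)(q_C + q_Y) = 0.
Summing all 3 equations gives 1005 − 6Q = 0, hence Q = 335/2.
Back-substituting: q_C = (287 − 1005/4)/(3/2) = 143/6, q_Y = (374 − 1005/4)/(3/2) = 491/6, q_K = (344 − 1005/4)/(3/2) = 371/6.

23.83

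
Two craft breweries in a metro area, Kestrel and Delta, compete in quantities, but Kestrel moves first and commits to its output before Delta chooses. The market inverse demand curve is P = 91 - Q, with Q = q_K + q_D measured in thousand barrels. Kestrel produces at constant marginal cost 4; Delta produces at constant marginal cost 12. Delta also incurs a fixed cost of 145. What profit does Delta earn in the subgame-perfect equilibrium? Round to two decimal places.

103.06

The follower Delta best-responds to any q_K: π_D = (91 - Q)q_D - 12q_D.
Follower FOC: 79 - q_K - 2q_D = 0, so q_D(q_K) = (79 - q_K)/2.
Kestrel substitutes q_D(q_K) into its own profit: π_K = q_K(91 - q_K - (79 - q_K)/2) - 4q_K = (103/2 - (1/2)q_K)q_K - 4q_K.
Maximising: ∂π_K/∂q_K = 95/2 - q_K = 0, giving q_K = 95/2.
Then q_D = (79 - 95/2)/2 = 63/4.
Price P = 91 - 253/4 = 111/4.
Delta's profit: (111/4 - 12)·(63/4) - 145 = 1649/16.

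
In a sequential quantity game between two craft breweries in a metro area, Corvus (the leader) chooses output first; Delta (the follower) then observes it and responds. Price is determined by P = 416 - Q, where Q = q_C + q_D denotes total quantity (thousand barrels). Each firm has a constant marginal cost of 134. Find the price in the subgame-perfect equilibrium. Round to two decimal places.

204.50

The follower Delta best-responds to any q_C: π_D = (416 - Q)q_D - 134q_D.
Setting the follower's marginal profit to zero, 282 - q_C - 2q_D = 0, i.e. q_D = (282 - q_C)/2.
The leader anticipates this reaction. Substituting into P = 416 - Q gives P = 275 - (1/2)q_C, so π_C = (275 - (1/2)q_C)q_C - 134q_C.
Maximising: ∂π_C/∂q_C = 141 - q_C = 0, giving q_C = 141.
Then q_D = (282 - 141)/2 = 141/2.
Total output Q = 423/2, so price P = 416 - 423/2 = 409/2.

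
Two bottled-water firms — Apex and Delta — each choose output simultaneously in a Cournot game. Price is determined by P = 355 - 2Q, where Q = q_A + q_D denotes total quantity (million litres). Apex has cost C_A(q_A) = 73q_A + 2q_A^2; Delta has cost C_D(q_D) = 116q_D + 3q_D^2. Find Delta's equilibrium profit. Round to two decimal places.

Apex's profit: π_A = (355 - 2Q)q_A - (73q_A + 2q_A²). Setting ∂π_A/∂q_A = 0: 282 - 8q_A - 2(q_D) = 0.
Delta's profit: π_D = (355 - 2Q)q_D - (116q_D + 3q_D²). Setting ∂π_D/∂q_D = 0: 239 - 10q_D - 2(q_A) = 0.
Rearranging gives the reaction functions q_A = (282 - 2q_D)/8 and q_D = (239 - 2q_A)/10.
Solving the pair: q_A = 1171/38, q_D = 337/19.
Price P = 355 - 2·(1845/38) = 257.8947.
Delta's profit: 257.8947·(337/19) - 116·(337/19) - 3(337/19)² = 1572.9778.

1572.98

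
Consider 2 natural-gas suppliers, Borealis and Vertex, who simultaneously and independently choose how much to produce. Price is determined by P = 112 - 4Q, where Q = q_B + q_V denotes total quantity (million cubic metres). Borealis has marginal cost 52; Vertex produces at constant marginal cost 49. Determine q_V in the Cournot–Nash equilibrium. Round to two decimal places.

Borealis's profit: π_B = (112 - 4Q)q_B - (52q_B). Setting ∂π_B/∂q_B = 0: 60 - 8q_B - 4(q_V) = 0.
Vertex's first-order condition: 63 - 8q_V - 4(q_B) = 0.
Best responses: q_B = (60 - 4q_V)/8, q_V = (63 - 4q_B)/8.
Substituting one into the other gives q_B = 19/4 and q_V = 11/2.

5.50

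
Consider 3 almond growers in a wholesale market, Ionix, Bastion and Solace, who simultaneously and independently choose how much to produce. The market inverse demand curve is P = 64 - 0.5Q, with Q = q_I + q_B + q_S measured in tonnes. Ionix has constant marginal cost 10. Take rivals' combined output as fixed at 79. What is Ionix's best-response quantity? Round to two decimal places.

With rivals' combined output fixed at 79, Ionix's profit is π_I = (64 - (1/2)·79 - (1/2)q_I)q_I - (10q_I) = (49/2 - (1/2)q_I)q_I - (10q_I).
∂π_I/∂q_I = 29/2 - q_I = 0, so q_I = 29/2.

14.50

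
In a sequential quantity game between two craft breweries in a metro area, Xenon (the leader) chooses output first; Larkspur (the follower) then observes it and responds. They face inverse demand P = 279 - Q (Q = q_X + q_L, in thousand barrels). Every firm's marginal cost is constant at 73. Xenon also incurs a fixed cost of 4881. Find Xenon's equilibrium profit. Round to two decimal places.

423.50

The follower Larkspur best-responds to any q_X: π_L = (279 - Q)q_L - 73q_L.
∂π_L/∂q_L = 206 - q_X - 2q_L = 0 gives the reaction function q_L = (206 - q_X)/2.
The leader anticipates this reaction. Substituting into P = 279 - Q gives P = 176 - (1/2)q_X, so π_X = (176 - (1/2)q_X)q_X - 73q_X.
Leader FOC: 103 - q_X = 0, so q_X = 103.
Then q_L = (206 - 103)/2 = 103/2.
Price P = 279 - 309/2 = 249/2.
Xenon's profit: (249/2 - 73)·103 - 4881 = 847/2.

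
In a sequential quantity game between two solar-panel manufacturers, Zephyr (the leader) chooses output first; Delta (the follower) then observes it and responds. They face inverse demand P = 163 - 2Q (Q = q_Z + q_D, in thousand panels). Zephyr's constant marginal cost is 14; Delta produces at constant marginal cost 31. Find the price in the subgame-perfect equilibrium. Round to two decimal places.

55.50

Solve by backward induction. Given q_Z, the follower Delta maximises π_D = (163 - 2q_Z - 2q_D)q_D - 31q_D.
Setting the follower's marginal profit to zero, 132 - 2q_Z - 4q_D = 0, i.e. q_D = (132 - 2q_Z)/4.
The leader anticipates this reaction. Substituting into P = 163 - 2Q gives P = 97 - q_Z, so π_Z = (97 - q_Z)q_Z - 14q_Z.
Maximising: ∂π_Z/∂q_Z = 83 - 2q_Z = 0, giving q_Z = 83/2.
Then q_D = (132 - 2·(83/2))/4 = 49/4.
Total output Q = 215/4, so price P = 163 - 2·(215/4) = 111/2.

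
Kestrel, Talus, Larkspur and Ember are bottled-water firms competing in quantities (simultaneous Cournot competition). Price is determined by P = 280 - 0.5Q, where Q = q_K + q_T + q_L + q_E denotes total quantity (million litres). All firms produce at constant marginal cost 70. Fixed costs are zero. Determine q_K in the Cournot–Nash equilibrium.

84

Each firm earns π_i = (280 - 0.5Q)q_i - 70q_i.
Setting ∂π_i/∂q_i = 0 with rivals' quantities fixed: 210 - q_i - (1/2)·Σ_{j≠i} q_j = 0.
By symmetry each firm produces the same amount; substituting Σ_{j≠i} q_j = 3q_i yields q_i = 210/(5/2) = 84.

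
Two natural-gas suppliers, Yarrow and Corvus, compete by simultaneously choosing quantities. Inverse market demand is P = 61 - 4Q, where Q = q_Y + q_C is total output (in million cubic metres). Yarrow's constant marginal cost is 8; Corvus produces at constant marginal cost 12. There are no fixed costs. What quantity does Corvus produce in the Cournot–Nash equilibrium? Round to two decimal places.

3.75

Yarrow's profit: π_Y = (61 - 4Q)q_Y - (8q_Y). Setting ∂π_Y/∂q_Y = 0: 53 - 8q_Y - 4(q_C) = 0.
Corvus's first-order condition: 49 - 8q_C - 4(q_Y) = 0.
So q_Y = (53 - 4q_C)/8 and q_C = (49 - 4q_Y)/8.
Substituting one into the other gives q_Y = 19/4 and q_C = 15/4.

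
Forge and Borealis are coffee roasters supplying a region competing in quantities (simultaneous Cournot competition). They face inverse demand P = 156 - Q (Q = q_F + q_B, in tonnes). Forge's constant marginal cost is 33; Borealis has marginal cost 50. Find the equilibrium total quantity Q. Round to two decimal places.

76.33

Forge's profit: π_F = (156 - Q)q_F - (33q_F). Setting ∂π_F/∂q_F = 0: 123 - 2q_F - (q_B) = 0.
Borealis's first-order condition: 106 - 2q_B - (q_F) = 0.
Best responses: q_F = (123 - q_B)/2, q_B = (106 - q_F)/2.
Solving the pair: q_F = 140/3, q_B = 89/3.
Total output Q = 140/3 + 89/3 = 229/3.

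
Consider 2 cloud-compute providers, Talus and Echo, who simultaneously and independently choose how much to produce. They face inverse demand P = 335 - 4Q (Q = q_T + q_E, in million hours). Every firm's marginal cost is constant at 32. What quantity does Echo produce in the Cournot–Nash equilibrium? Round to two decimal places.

A representative firm's profit is π_i = q_i(335 - 4Q) - 32q_i.
Setting ∂π_i/∂q_i = 0 with rivals' quantities fixed: 303 - 8q_i - 4q_j = 0.
By symmetry each firm produces the same amount; substituting q_j = q_i yields q_i = 303/12 = 101/4.

25.25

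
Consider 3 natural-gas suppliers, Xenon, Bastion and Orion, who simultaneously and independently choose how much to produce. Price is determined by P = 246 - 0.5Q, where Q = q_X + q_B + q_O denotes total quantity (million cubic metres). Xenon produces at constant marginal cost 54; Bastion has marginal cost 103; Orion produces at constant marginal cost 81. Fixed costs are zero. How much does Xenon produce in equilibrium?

Xenon's profit: π_X = (246 - 0.5Q)q_X - (54q_X). Setting ∂π_X/∂q_X = 0: 192 - q_X - (1/2)(q_B + q_O) = 0.
Bastion's first-order condition: 143 - q_B - (1/2)(q_X + q_O) = 0.
Orion's first-order condition: 165 - q_O - (1/2)(q_X + q_B) = 0.
Adding the 3 first-order conditions: 500 − 2Q = 0, so Q = 250.
Back-substituting: q_X = (192 − 125)/(1/2) = 134, q_B = (143 − 125)/(1/2) = 36, q_O = (165 − 125)/(1/2) = 80.

134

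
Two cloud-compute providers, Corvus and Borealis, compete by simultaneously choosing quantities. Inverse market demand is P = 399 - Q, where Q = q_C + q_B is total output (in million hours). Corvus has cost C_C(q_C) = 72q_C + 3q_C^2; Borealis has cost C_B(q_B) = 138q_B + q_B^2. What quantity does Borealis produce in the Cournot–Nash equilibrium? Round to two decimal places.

56.81

Corvus's profit: π_C = (399 - Q)q_C - (72q_C + 3q_C²). Setting ∂π_C/∂q_C = 0: 327 - 8q_C - (q_B) = 0.
Borealis's first-order condition: 261 - 4q_B - (q_C) = 0.
So q_C = (327 - q_B)/8 and q_B = (261 - q_C)/4.
Substituting one into the other gives q_C = 1047/31 and q_B = 1761/31.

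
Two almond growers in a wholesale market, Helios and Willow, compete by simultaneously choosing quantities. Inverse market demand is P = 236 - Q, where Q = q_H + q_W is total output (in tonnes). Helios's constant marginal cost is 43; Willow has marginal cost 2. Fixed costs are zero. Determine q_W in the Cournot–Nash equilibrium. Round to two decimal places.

Helios's profit: π_H = (236 - Q)q_H - (43q_H). Setting ∂π_H/∂q_H = 0: 193 - 2q_H - (q_W) = 0.
Willow's first-order condition: 234 - 2q_W - (q_H) = 0.
Best responses: q_H = (193 - q_W)/2, q_W = (234 - q_H)/2.
Solving the pair: q_H = 152/3, q_W = 275/3.

91.67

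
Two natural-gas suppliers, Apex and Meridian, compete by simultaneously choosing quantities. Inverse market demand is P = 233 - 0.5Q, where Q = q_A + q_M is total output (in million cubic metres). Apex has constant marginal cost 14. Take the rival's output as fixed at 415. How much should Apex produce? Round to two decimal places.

With the rival's output fixed at 415, Apex's profit is π_A = (233 - (1/2)·415 - (1/2)q_A)q_A - (14q_A) = (51/2 - (1/2)q_A)q_A - (14q_A).
∂π_A/∂q_A = 23/2 - q_A = 0, so q_A = 23/2.

11.50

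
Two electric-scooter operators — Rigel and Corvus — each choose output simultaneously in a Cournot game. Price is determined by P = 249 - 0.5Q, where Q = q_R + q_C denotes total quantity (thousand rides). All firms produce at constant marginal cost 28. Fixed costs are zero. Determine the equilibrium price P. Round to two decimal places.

101.67

Each firm earns π_i = (249 - 0.5Q)q_i - 28q_i.
First-order condition (treating rivals' output as given): 221 - q_i - (1/2)q_j = 0.
With identical firms every q_j equals q_i, so q_j = q_i and 221 = (3/2)q_i, giving q_i = 442/3.
Total output Q = 884/3, so price P = 249 - (1/2)·(884/3) = 305/3.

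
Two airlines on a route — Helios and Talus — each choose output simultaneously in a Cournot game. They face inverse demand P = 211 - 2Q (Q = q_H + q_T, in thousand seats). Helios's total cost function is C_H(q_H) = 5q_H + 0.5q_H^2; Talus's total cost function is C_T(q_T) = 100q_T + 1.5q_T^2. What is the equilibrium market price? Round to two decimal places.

123.06

Helios's profit: π_H = (211 - 2Q)q_H - (5q_H + (1/2)q_H²). Setting ∂π_H/∂q_H = 0: 206 - 5q_H - 2(q_T) = 0.
Talus's first-order condition: 111 - 7q_T - 2(q_H) = 0.
Rearranging gives the reaction functions q_H = (206 - 2q_T)/5 and q_T = (111 - 2q_H)/7.
Solving the pair: q_H = 1220/31, q_T = 143/31.
Total output Q = 1363/31, so price P = 211 - 2·(1363/31) = 123.0645.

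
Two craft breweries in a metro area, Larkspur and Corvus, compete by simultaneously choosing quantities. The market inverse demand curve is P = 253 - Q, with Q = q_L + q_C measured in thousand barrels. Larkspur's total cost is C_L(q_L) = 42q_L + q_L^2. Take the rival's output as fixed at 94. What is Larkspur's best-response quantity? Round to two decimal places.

29.25

With the rival's output fixed at 94, Larkspur's profit is π_L = (253 - 94 - q_L)q_L - (42q_L + q_L²) = (159 - q_L)q_L - (42q_L + q_L²).
∂π_L/∂q_L = 117 - 4q_L = 0, so q_L = 117/4.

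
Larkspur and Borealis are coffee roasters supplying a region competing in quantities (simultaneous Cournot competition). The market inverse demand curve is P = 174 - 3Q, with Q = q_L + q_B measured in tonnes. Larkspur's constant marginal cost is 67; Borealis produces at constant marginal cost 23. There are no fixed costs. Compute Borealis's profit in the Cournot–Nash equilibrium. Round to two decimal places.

Larkspur's profit: π_L = (174 - 3Q)q_L - (67q_L). Setting ∂π_L/∂q_L = 0: 107 - 6q_L - 3(q_B) = 0.
Borealis's profit: π_B = (174 - 3Q)q_B - (23q_B). Setting ∂π_B/∂q_B = 0: 151 - 6q_B - 3(q_L) = 0.
Rearranging gives the reaction functions q_L = (107 - 3q_B)/6 and q_B = (151 - 3q_L)/6.
Solving the pair: q_L = 7, q_B = 65/3.
Price P = 174 - 3·(86/3) = 88.
Borealis's profit: (88 - 23)·(65/3) = 1408.3333.

1408.33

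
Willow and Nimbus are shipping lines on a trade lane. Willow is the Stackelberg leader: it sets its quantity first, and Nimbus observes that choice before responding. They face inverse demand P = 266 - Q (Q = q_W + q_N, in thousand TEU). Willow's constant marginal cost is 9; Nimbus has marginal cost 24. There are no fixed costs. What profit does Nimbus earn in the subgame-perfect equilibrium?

2809

Solve by backward induction. Given q_W, the follower Nimbus maximises π_N = (266 - q_W - q_N)q_N - 24q_N.
Setting the follower's marginal profit to zero, 242 - q_W - 2q_N = 0, i.e. q_N = (242 - q_W)/2.
Willow substitutes q_N(q_W) into its own profit: π_W = q_W(266 - q_W - (242 - q_W)/2) - 9q_W = (145 - (1/2)q_W)q_W - 9q_W.
Leader FOC: 136 - q_W = 0, so q_W = 136.
Then q_N = (242 - 136)/2 = 53.
Price P = 266 - 189 = 77.
Nimbus's profit: (77 - 24)·53 = 2809.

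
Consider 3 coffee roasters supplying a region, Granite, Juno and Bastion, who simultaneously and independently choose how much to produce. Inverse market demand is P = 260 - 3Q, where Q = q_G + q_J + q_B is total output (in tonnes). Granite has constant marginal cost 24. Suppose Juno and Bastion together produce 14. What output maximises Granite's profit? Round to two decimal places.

With rivals' combined output fixed at 14, Granite's profit is π_G = (260 - 3·14 - 3q_G)q_G - (24q_G) = (218 - 3q_G)q_G - (24q_G).
∂π_G/∂q_G = 194 - 6q_G = 0, so q_G = 97/3.

32.33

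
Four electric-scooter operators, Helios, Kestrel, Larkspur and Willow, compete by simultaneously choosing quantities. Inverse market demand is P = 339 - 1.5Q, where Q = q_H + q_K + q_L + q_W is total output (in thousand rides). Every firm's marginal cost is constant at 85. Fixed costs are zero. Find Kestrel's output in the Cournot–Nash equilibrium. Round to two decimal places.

33.87

Each firm earns π_i = (339 - 1.5Q)q_i - 85q_i.
First-order condition (treating rivals' output as given): 254 - 3q_i - (3/2)·Σ_{j≠i} q_j = 0.
With identical firms every q_j equals q_i, so Σ_{j≠i} q_j = 3q_i and 254 = (15/2)q_i, giving q_i = 508/15.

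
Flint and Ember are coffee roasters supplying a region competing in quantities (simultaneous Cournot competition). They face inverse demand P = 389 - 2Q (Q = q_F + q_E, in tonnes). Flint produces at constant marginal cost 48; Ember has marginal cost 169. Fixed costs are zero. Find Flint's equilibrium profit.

11858

Flint's profit: π_F = (389 - 2Q)q_F - (48q_F). Setting ∂π_F/∂q_F = 0: 341 - 4q_F - 2(q_E) = 0.
Ember's first-order condition: 220 - 4q_E - 2(q_F) = 0.
Rearranging gives the reaction functions q_F = (341 - 2q_E)/4 and q_E = (220 - 2q_F)/4.
Solving the pair: q_F = 77, q_E = 33/2.
Price P = 389 - 2·(187/2) = 202.
Flint's profit: (202 - 48)·77 = 11858.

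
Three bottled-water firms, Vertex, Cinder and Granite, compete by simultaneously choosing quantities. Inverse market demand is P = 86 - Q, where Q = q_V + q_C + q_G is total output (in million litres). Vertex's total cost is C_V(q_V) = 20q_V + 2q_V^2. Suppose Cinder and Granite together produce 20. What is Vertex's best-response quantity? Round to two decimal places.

7.67

With rivals' combined output fixed at 20, Vertex's profit is π_V = (86 - 20 - q_V)q_V - (20q_V + 2q_V²) = (66 - q_V)q_V - (20q_V + 2q_V²).
∂π_V/∂q_V = 46 - 6q_V = 0, so q_V = 23/3.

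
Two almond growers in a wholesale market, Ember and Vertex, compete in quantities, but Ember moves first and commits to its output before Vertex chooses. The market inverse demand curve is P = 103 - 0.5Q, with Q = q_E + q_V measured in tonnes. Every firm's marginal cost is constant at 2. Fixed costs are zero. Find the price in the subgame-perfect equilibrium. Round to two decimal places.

Solve by backward induction. Given q_E, the follower Vertex maximises π_V = (103 - (1/2)q_E - (1/2)q_V)q_V - 2q_V.
∂π_V/∂q_V = 101 - (1/2)q_E - q_V = 0 gives the reaction function q_V = (101 - (1/2)q_E).
Ember substitutes q_V(q_E) into its own profit: π_E = q_E(103 - (1/2)q_E - (101 - (1/2)q_E)/2) - 2q_E = (105/2 - (1/4)q_E)q_E - 2q_E.
The leader's first-order condition 101/2 - (1/2)q_E = 0 yields q_E = 101.
Then q_V = (101 - (1/2)·101) = 101/2.
Total output Q = 303/2, so price P = 103 - (1/2)·(303/2) = 109/4.

27.25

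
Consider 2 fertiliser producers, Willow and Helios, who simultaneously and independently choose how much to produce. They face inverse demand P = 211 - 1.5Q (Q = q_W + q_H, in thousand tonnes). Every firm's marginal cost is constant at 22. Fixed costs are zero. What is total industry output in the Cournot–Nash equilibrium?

84

Each firm earns π_i = (211 - 1.5Q)q_i - 22q_i.
First-order condition (treating rivals' output as given): 189 - 3q_i - (3/2)q_j = 0.
With identical firms every q_j equals q_i, so q_j = q_i and 189 = (9/2)q_i, giving q_i = 42.
Total output Q = 42 + 42 = 84.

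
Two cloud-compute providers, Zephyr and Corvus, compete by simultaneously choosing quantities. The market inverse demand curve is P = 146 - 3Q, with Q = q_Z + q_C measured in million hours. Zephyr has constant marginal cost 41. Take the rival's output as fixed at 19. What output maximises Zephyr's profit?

8

With the rival's output fixed at 19, Zephyr's profit is π_Z = (146 - 3·19 - 3q_Z)q_Z - (41q_Z) = (89 - 3q_Z)q_Z - (41q_Z).
∂π_Z/∂q_Z = 48 - 6q_Z = 0, so q_Z = 8.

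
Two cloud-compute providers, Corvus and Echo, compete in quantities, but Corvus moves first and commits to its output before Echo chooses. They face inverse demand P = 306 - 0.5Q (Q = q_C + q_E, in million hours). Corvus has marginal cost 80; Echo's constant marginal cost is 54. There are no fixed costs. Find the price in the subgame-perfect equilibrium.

130

The follower Echo best-responds to any q_C: π_E = (306 - 0.5Q)q_E - 54q_E.
Setting the follower's marginal profit to zero, 252 - (1/2)q_C - q_E = 0, i.e. q_E = (252 - (1/2)q_C).
The leader anticipates this reaction. Substituting into P = 306 - 0.5Q gives P = 180 - (1/4)q_C, so π_C = (180 - (1/4)q_C)q_C - 80q_C.
Maximising: ∂π_C/∂q_C = 100 - (1/2)q_C = 0, giving q_C = 200.
Then q_E = (252 - (1/2)·200) = 152.
Total output Q = 352, so price P = 306 - (1/2)·352 = 130.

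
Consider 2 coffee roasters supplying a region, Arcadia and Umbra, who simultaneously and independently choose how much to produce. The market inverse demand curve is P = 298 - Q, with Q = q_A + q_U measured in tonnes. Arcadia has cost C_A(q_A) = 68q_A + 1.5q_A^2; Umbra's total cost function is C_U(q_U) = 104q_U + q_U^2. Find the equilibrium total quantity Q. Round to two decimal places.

Arcadia's profit: π_A = (298 - Q)q_A - (68q_A + (3/2)q_A²). Setting ∂π_A/∂q_A = 0: 230 - 5q_A - (q_U) = 0.
Umbra's profit: π_U = (298 - Q)q_U - (104q_U + q_U²). Setting ∂π_U/∂q_U = 0: 194 - 4q_U - (q_A) = 0.
Rearranging gives the reaction functions q_A = (230 - q_U)/5 and q_U = (194 - q_A)/4.
Solving the pair: q_A = 726/19, q_U = 740/19.
Total output Q = 726/19 + 740/19 = 1466/19.

77.16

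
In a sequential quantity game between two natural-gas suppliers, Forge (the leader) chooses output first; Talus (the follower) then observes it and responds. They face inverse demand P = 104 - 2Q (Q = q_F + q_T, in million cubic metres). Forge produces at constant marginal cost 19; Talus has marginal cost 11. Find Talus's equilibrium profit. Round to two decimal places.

371.28

The follower Talus best-responds to any q_F: π_T = (104 - 2Q)q_T - 11q_T.
Follower FOC: 93 - 2q_F - 4q_T = 0, so q_T(q_F) = (93 - 2q_F)/4.
The leader anticipates this reaction. Substituting into P = 104 - 2Q gives P = 115/2 - q_F, so π_F = (115/2 - q_F)q_F - 19q_F.
The leader's first-order condition 77/2 - 2q_F = 0 yields q_F = 77/4.
Then q_T = (93 - 2·(77/4))/4 = 109/8.
Price P = 104 - 2·(263/8) = 153/4.
Talus's profit: (153/4 - 11)·(109/8) = 371.2813.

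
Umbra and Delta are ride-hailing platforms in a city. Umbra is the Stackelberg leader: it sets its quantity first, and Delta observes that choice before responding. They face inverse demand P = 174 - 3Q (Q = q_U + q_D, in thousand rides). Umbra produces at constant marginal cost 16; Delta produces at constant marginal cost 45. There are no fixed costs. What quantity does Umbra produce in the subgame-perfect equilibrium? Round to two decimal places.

The follower Delta best-responds to any q_U: π_D = (174 - 3Q)q_D - 45q_D.
∂π_D/∂q_D = 129 - 3q_U - 6q_D = 0 gives the reaction function q_D = (129 - 3q_U)/6.
Umbra substitutes q_D(q_U) into its own profit: π_U = q_U(174 - 3q_U - (129 - 3q_U)/2) - 16q_U = (219/2 - (3/2)q_U)q_U - 16q_U.
Leader FOC: 187/2 - 3q_U = 0, so q_U = 187/6.
Then q_D = (129 - 3·(187/6))/6 = 71/12.

31.17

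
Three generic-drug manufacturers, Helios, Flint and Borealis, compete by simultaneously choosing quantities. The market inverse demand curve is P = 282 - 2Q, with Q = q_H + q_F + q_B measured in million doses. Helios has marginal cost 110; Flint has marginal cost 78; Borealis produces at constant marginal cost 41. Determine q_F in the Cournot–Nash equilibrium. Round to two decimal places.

24.88

Helios's profit: π_H = (282 - 2Q)q_H - (110q_H). Setting ∂π_H/∂q_H = 0: 172 - 4q_H - 2(q_F + q_B) = 0.
Flint's first-order condition: 204 - 4q_F - 2(q_H + q_B) = 0.
Borealis's first-order condition: 241 - 4q_B - 2(q_H + q_F) = 0.
Adding the 3 first-order conditions: 617 − 8Q = 0, so Q = 617/8.
Back-substituting: q_H = (172 − 617/4)/2 = 71/8, q_F = (204 − 617/4)/2 = 199/8, q_B = (241 − 617/4)/2 = 347/8.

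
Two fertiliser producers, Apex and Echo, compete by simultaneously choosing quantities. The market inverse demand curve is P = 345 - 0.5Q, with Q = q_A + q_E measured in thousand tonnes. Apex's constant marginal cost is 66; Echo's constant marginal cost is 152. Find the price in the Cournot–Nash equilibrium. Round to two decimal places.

187.67

Apex's profit: π_A = (345 - 0.5Q)q_A - (66q_A). Setting ∂π_A/∂q_A = 0: 279 - q_A - (1/2)(q_E) = 0.
Echo's first-order condition: 193 - q_E - (1/2)(q_A) = 0.
Best responses: q_A = (279 - (1/2)q_E), q_E = (193 - (1/2)q_A).
Solving the pair: q_A = 730/3, q_E = 214/3.
Total output Q = 944/3, so price P = 345 - (1/2)·(944/3) = 563/3.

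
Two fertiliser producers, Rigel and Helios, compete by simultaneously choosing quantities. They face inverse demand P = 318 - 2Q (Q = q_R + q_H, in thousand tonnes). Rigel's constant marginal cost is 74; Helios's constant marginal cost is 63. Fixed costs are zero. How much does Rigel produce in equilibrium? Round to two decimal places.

Rigel's profit: π_R = (318 - 2Q)q_R - (74q_R). Setting ∂π_R/∂q_R = 0: 244 - 4q_R - 2(q_H) = 0.
Helios's first-order condition: 255 - 4q_H - 2(q_R) = 0.
So q_R = (244 - 2q_H)/4 and q_H = (255 - 2q_R)/4.
Solving the pair: q_R = 233/6, q_H = 133/3.

38.83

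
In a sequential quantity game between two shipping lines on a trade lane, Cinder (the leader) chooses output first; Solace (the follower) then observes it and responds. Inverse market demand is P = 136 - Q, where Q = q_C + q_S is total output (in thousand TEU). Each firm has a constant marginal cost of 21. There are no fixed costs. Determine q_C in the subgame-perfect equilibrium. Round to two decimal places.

The follower Solace best-responds to any q_C: π_S = (136 - Q)q_S - 21q_S.
Follower FOC: 115 - q_C - 2q_S = 0, so q_S(q_C) = (115 - q_C)/2.
Cinder substitutes q_S(q_C) into its own profit: π_C = q_C(136 - q_C - (115 - q_C)/2) - 21q_C = (157/2 - (1/2)q_C)q_C - 21q_C.
The leader's first-order condition 115/2 - q_C = 0 yields q_C = 115/2.
Then q_S = (115 - 115/2)/2 = 115/4.

57.50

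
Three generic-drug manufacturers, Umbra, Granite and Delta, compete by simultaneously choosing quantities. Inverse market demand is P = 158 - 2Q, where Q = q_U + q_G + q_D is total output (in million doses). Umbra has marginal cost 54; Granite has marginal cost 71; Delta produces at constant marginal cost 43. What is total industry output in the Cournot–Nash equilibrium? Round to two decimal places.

38.25

Umbra's profit: π_U = (158 - 2Q)q_U - (54q_U). Setting ∂π_U/∂q_U = 0: 104 - 4q_U - 2(q_G + q_D) = 0.
Granite's first-order condition: 87 - 4q_G - 2(q_U + q_D) = 0.
Delta's profit: π_D = (158 - 2Q)q_D - (43q_D). Setting ∂π_D/∂q_D = 0: 115 - 4q_D - 2(q_U + q_G) = 0.
Summing all 3 equations gives 306 − 8Q = 0, hence Q = 153/4.
Back-substituting: q_U = (104 − 153/2)/2 = 55/4, q_G = (87 − 153/2)/2 = 21/4, q_D = (115 − 153/2)/2 = 77/4.
Total output Q = 55/4 + 21/4 + 77/4 = 153/4.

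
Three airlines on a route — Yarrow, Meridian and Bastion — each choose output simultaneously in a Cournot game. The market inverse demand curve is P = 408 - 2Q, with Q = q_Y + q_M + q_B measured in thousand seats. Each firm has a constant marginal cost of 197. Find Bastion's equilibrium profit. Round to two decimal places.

1391.28

A representative firm's profit is π_i = q_i(408 - 2Q) - 197q_i.
First-order condition (treating rivals' output as given): 211 - 4q_i - 2·Σ_{j≠i} q_j = 0.
By symmetry each firm produces the same amount; substituting Σ_{j≠i} q_j = 2q_i yields q_i = 211/8.
Price P = 408 - 2·(633/8) = 999/4.
Bastion's profit: (999/4 - 197)·(211/8) = 1391.2813.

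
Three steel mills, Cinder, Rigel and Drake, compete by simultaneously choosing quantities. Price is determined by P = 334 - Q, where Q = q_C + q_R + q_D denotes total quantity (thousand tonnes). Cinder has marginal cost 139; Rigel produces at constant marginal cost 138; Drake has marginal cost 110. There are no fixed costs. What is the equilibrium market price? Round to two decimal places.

Cinder's profit: π_C = (334 - Q)q_C - (139q_C). Setting ∂π_C/∂q_C = 0: 195 - 2q_C - (q_R + q_D) = 0.
Rigel's profit: π_R = (334 - Q)q_R - (138q_R). Setting ∂π_R/∂q_R = 0: 196 - 2q_R - (q_C + q_D) = 0.
Drake's first-order condition: 224 - 2q_D - (q_C + q_R) = 0.
Adding the 3 first-order conditions: 615 − 4Q = 0, so Q = 615/4.
Back-substituting: q_C = (195 − 615/4) = 165/4, q_R = (196 − 615/4) = 169/4, q_D = (224 − 615/4) = 281/4.
Total output Q = 615/4, so price P = 334 - 615/4 = 721/4.

180.25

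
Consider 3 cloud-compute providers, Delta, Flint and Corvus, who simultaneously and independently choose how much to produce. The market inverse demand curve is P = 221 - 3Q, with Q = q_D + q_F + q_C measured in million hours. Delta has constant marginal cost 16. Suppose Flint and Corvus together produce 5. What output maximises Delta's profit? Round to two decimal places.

31.67

With rivals' combined output fixed at 5, Delta's profit is π_D = (221 - 3·5 - 3q_D)q_D - (16q_D) = (206 - 3q_D)q_D - (16q_D).
∂π_D/∂q_D = 190 - 6q_D = 0, so q_D = 95/3.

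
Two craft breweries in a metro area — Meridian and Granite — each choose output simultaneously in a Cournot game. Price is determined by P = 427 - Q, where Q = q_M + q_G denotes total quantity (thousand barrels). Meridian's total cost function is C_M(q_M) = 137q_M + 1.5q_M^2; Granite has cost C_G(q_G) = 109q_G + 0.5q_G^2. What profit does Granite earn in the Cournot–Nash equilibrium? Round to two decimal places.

12933.67

Meridian's profit: π_M = (427 - Q)q_M - (137q_M + (3/2)q_M²). Setting ∂π_M/∂q_M = 0: 290 - 5q_M - (q_G) = 0.
Granite's profit: π_G = (427 - Q)q_G - (109q_G + (1/2)q_G²). Setting ∂π_G/∂q_G = 0: 318 - 3q_G - (q_M) = 0.
Rearranging gives the reaction functions q_M = (290 - q_G)/5 and q_G = (318 - q_M)/3.
Solving the pair: q_M = 276/7, q_G = 650/7.
Price P = 427 - 926/7 = 294.7143.
Granite's profit: 294.7143·(650/7) - 109·(650/7) - (1/2)(650/7)² = 12933.6735.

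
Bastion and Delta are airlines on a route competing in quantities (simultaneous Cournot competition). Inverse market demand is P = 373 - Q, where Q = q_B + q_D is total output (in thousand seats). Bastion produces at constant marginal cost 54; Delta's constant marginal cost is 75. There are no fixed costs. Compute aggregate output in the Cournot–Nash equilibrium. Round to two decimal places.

Bastion's profit: π_B = (373 - Q)q_B - (54q_B). Setting ∂π_B/∂q_B = 0: 319 - 2q_B - (q_D) = 0.
Delta's profit: π_D = (373 - Q)q_D - (75q_D). Setting ∂π_D/∂q_D = 0: 298 - 2q_D - (q_B) = 0.
Rearranging gives the reaction functions q_B = (319 - q_D)/2 and q_D = (298 - q_B)/2.
Solving the pair: q_B = 340/3, q_D = 277/3.
Total output Q = 340/3 + 277/3 = 617/3.

205.67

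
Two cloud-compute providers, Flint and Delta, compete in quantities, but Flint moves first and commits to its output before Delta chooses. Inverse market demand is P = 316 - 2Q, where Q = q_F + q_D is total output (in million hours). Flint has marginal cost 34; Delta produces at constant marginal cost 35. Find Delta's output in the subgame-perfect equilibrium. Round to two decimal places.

The follower Delta best-responds to any q_F: π_D = (316 - 2Q)q_D - 35q_D.
Follower FOC: 281 - 2q_F - 4q_D = 0, so q_D(q_F) = (281 - 2q_F)/4.
The leader anticipates this reaction. Substituting into P = 316 - 2Q gives P = 351/2 - q_F, so π_F = (351/2 - q_F)q_F - 34q_F.
Maximising: ∂π_F/∂q_F = 283/2 - 2q_F = 0, giving q_F = 283/4.
Then q_D = (281 - 2·(283/4))/4 = 279/8.

34.88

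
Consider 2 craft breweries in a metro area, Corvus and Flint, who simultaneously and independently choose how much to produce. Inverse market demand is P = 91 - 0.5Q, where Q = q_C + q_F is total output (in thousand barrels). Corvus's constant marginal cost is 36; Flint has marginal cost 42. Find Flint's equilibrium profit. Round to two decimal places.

410.89

Corvus's profit: π_C = (91 - 0.5Q)q_C - (36q_C). Setting ∂π_C/∂q_C = 0: 55 - q_C - (1/2)(q_F) = 0.
Flint's first-order condition: 49 - q_F - (1/2)(q_C) = 0.
Best responses: q_C = (55 - (1/2)q_F), q_F = (49 - (1/2)q_C).
Substituting one into the other gives q_C = 122/3 and q_F = 86/3.
Price P = 91 - (1/2)·(208/3) = 169/3.
Flint's profit: (169/3 - 42)·(86/3) = 410.8889.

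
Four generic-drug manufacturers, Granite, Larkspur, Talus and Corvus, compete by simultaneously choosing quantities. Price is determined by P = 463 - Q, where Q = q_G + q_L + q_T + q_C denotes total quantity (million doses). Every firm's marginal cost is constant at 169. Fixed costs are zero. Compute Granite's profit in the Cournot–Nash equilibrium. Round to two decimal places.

Each firm earns π_i = (463 - Q)q_i - 169q_i.
First-order condition (treating rivals' output as given): 294 - 2q_i - Σ_{j≠i} q_j = 0.
With identical firms every q_j equals q_i, so Σ_{j≠i} q_j = 3q_i and 294 = 5q_i, giving q_i = 294/5.
Price P = 463 - 1176/5 = 1139/5.
Granite's profit: (1139/5 - 169)·(294/5) = 3457.4400.

3457.44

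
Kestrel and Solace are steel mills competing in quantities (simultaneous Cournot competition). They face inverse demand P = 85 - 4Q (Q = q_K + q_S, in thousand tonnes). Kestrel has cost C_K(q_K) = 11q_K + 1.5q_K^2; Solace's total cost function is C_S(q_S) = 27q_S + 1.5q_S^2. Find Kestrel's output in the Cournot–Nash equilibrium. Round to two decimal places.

Kestrel's profit: π_K = (85 - 4Q)q_K - (11q_K + (3/2)q_K²). Setting ∂π_K/∂q_K = 0: 74 - 11q_K - 4(q_S) = 0.
Solace's first-order condition: 58 - 11q_S - 4(q_K) = 0.
Best responses: q_K = (74 - 4q_S)/11, q_S = (58 - 4q_K)/11.
Substituting one into the other gives q_K = 194/35 and q_S = 114/35.

5.54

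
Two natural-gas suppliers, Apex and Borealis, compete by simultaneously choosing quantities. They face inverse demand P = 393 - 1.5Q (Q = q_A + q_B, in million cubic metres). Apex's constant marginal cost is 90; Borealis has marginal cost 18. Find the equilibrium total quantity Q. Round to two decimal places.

Apex's profit: π_A = (393 - 1.5Q)q_A - (90q_A). Setting ∂π_A/∂q_A = 0: 303 - 3q_A - (3/2)(q_B) = 0.
Borealis's first-order condition: 375 - 3q_B - (3/2)(q_A) = 0.
Best responses: q_A = (303 - (3/2)q_B)/3, q_B = (375 - (3/2)q_A)/3.
Substituting one into the other gives q_A = 154/3 and q_B = 298/3.
Total output Q = 154/3 + 298/3 = 452/3.

150.67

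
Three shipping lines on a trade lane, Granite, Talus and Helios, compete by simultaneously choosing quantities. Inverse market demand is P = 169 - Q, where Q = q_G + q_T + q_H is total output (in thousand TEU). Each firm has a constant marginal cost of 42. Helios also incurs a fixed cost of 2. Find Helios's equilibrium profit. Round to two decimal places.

A representative firm's profit is π_i = q_i(169 - Q) - 42q_i.
First-order condition (treating rivals' output as given): 127 - 2q_i - Σ_{j≠i} q_j = 0.
By symmetry each firm produces the same amount; substituting Σ_{j≠i} q_j = 2q_i yields q_i = 127/4.
Price P = 169 - 381/4 = 295/4.
Helios's profit: (295/4 - 42)·(127/4) - 2 = 1006.0625.

1006.06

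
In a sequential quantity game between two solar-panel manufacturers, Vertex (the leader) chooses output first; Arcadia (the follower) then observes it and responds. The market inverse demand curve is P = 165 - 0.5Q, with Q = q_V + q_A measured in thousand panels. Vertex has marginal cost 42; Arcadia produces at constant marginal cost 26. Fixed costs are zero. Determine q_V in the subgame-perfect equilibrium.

Solve by backward induction. Given q_V, the follower Arcadia maximises π_A = (165 - (1/2)q_V - (1/2)q_A)q_A - 26q_A.
Follower FOC: 139 - (1/2)q_V - q_A = 0, so q_A(q_V) = (139 - (1/2)q_V).
Vertex substitutes q_A(q_V) into its own profit: π_V = q_V(165 - (1/2)q_V - (139 - (1/2)q_V)/2) - 42q_V = (191/2 - (1/4)q_V)q_V - 42q_V.
Maximising: ∂π_V/∂q_V = 107/2 - (1/2)q_V = 0, giving q_V = 107.
Then q_A = (139 - (1/2)·107) = 171/2.

107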